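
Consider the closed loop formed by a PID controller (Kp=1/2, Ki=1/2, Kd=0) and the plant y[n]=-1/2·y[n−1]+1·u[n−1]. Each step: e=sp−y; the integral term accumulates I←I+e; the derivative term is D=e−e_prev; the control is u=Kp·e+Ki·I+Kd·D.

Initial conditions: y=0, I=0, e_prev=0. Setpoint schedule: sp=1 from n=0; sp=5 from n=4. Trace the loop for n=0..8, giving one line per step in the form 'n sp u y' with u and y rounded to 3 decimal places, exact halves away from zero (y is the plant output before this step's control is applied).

0 1 1.000 0.000
1 1 0.500 1.000
2 1 1.500 0.000
3 1 0.500 1.500
4 5 6.000 -0.250
5 5 2.250 6.125
6 5 8.625 -0.813
7 5 1.688 9.031
8 5 11.531 -2.828

(exact arithmetic carried between steps; '≈' marks a value shown rounded to 6 d.p. or computed from one; I and e_prev carry over from the previous line; the table rounds u and y to 3 d.p., halves away from zero)
n=0: y=0, sp=1, e=sp−y=1; I=1, D=e−e_prev=1; u=1/2·1+1/2·1+0·1=1; next y=-1/2·0+1·1=1
n=1: y=1, sp=1, e=sp−y=0; I=1, D=e−e_prev=-1; u=1/2·0+1/2·1+0·(-1)=0.5; next y=-1/2·1+1·0.5=0
n=2: y=0, sp=1, e=sp−y=1; I=2, D=e−e_prev=1; u=1/2·1+1/2·2+0·1=1.5; next y=-1/2·0+1·1.5=1.5
n=3: y=1.5, sp=1, e=sp−y=-0.5; I=1.5, D=e−e_prev=-1.5; u=1/2·(-0.5)+1/2·1.5+0·(-1.5)=0.5; next y=-1/2·1.5+1·0.5=-0.25
n=4: y=-0.25, sp=5, e=sp−y=5.25; I=6.75, D=e−e_prev=5.75; u=1/2·5.25+1/2·6.75+0·5.75=6; next y=-1/2·(-0.25)+1·6=6.125
n=5: y=6.125, sp=5, e=sp−y=-1.125; I=5.625, D=e−e_prev=-6.375; u=1/2·(-1.125)+1/2·5.625+0·(-6.375)=2.25; next y=-1/2·6.125+1·2.25=-0.8125
n=6: y=-0.8125, sp=5, e=sp−y=5.8125; I=11.4375, D=e−e_prev=6.9375; u=1/2·5.8125+1/2·11.4375+0·6.9375=8.625; next y=-1/2·(-0.8125)+1·8.625=9.03125
n=7: y=9.03125, sp=5, e=sp−y=-4.03125; I=7.40625, D=e−e_prev=-9.84375; u=1/2·(-4.03125)+1/2·7.40625+0·(-9.84375)=1.6875; next y=-1/2·9.03125+1·1.6875=-2.828125
n=8: y=-2.828125, sp=5, e=sp−y=7.828125; I=15.234375, D=e−e_prev=11.859375; u=1/2·7.828125+1/2·15.234375+0·11.859375=11.53125; next y=-1/2·(-2.828125)+1·11.53125≈12.945313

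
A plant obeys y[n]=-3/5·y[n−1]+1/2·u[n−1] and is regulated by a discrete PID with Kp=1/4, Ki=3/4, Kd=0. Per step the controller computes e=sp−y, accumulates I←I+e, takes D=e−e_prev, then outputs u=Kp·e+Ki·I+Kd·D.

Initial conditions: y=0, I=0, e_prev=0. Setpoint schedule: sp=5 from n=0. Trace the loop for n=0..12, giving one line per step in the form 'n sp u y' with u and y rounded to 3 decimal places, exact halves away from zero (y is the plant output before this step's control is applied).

0 5 5.000 0.000
1 5 6.250 2.500
2 5 9.000 1.625
3 5 9.631 3.525
4 5 11.562 2.701
5 5 11.826 4.161
6 5 13.200 3.417
7 5 13.254 4.550
8 5 14.244 3.897
9 5 14.185 4.784
10 5 14.909 4.222
11 5 14.793 4.921
12 5 15.329 4.444

(exact arithmetic carried between steps; '≈' marks a value shown rounded to 6 d.p. or computed from one; I and e_prev carry over from the previous line; the table rounds u and y to 3 d.p., halves away from zero)
n=0: y=0, sp=5, e=sp−y=5; I=5, D=e−e_prev=5; u=1/4·5+3/4·5+0·5=5; next y=-3/5·0+1/2·5=2.5
n=1: y=2.5, sp=5, e=sp−y=2.5; I=7.5, D=e−e_prev=-2.5; u=1/4·2.5+3/4·7.5+0·(-2.5)=6.25; next y=-3/5·2.5+1/2·6.25=1.625
n=2: y=1.625, sp=5, e=sp−y=3.375; I=10.875, D=e−e_prev=0.875; u=1/4·3.375+3/4·10.875+0·0.875=9; next y=-3/5·1.625+1/2·9=3.525
n=3: y=3.525, sp=5, e=sp−y=1.475; I=12.35, D=e−e_prev=-1.9; u=1/4·1.475+3/4·12.35+0·(-1.9)=9.63125; next y=-3/5·3.525+1/2·9.63125=2.700625
n=4: y=2.700625, sp=5, e=sp−y=2.299375; I=14.649375, D=e−e_prev=0.824375; u=1/4·2.299375+3/4·14.649375+0·0.824375=11.561875; next y=-3/5·2.700625+1/2·11.561875≈4.160563
n=5: y≈4.160563, sp=5, e=sp−y≈0.839438; I≈15.488813, D=e−e_prev≈-1.459938; u=1/4·0.839438+3/4·15.488813+0·(-1.459938)≈11.826469; next y=-3/5·4.160563+1/2·11.826469≈3.416897
n=6: y≈3.416897, sp=5, e=sp−y≈1.583103; I≈17.071916, D=e−e_prev≈0.743666; u=1/4·1.583103+3/4·17.071916+0·0.743666≈13.199713; next y=-3/5·3.416897+1/2·13.199713≈4.549718
n=7: y≈4.549718, sp=5, e=sp−y≈0.450282; I≈17.522198, D=e−e_prev≈-1.132821; u=1/4·0.450282+3/4·17.522198+0·(-1.132821)≈13.254219; next y=-3/5·4.549718+1/2·13.254219≈3.897278
n=8: y≈3.897278, sp=5, e=sp−y≈1.102722; I≈18.624919, D=e−e_prev≈0.652440; u=1/4·1.102722+3/4·18.624919+0·0.652440≈14.244370; next y=-3/5·3.897278+1/2·14.244370≈4.783818
n=9: y≈4.783818, sp=5, e=sp−y≈0.216182; I≈18.841101, D=e−e_prev≈-0.886539; u=1/4·0.216182+3/4·18.841101+0·(-0.886539)≈14.184872; next y=-3/5·4.783818+1/2·14.184872≈4.222145
n=10: y≈4.222145, sp=5, e=sp−y≈0.777855; I≈19.618956, D=e−e_prev≈0.561673; u=1/4·0.777855+3/4·19.618956+0·0.561673≈14.908681; next y=-3/5·4.222145+1/2·14.908681≈4.921053
n=11: y≈4.921053, sp=5, e=sp−y≈0.078947; I≈19.697903, D=e−e_prev≈-0.698908; u=1/4·0.078947+3/4·19.697903+0·(-0.698908)≈14.793164; next y=-3/5·4.921053+1/2·14.793164≈4.443950
n=12: y≈4.443950, sp=5, e=sp−y≈0.556050; I≈20.253953, D=e−e_prev≈0.477104; u=1/4·0.556050+3/4·20.253953+0·0.477104≈15.329477; next y=-3/5·4.443950+1/2·15.329477≈4.998369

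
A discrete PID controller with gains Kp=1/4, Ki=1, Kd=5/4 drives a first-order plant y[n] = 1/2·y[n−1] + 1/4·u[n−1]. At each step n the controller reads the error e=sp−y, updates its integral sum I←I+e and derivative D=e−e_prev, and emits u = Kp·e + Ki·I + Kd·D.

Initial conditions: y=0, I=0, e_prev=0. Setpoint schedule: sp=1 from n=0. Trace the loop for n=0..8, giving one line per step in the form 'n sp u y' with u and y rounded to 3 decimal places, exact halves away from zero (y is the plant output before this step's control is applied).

0 1 2.500 0.000
1 1 0.688 0.625
2 1 2.195 0.484
3 1 1.769 0.791
4 1 2.244 0.838
5 1 2.109 0.980
6 1 2.214 1.017
7 1 2.131 1.062
8 1 2.121 1.064

(exact arithmetic carried between steps; '≈' marks a value shown rounded to 6 d.p. or computed from one; I and e_prev carry over from the previous line; the table rounds u and y to 3 d.p., halves away from zero)
n=0: y=0, sp=1, e=sp−y=1; I=1, D=e−e_prev=1; u=1/4·1+1·1+5/4·1=2.5; next y=1/2·0+1/4·2.5=0.625
n=1: y=0.625, sp=1, e=sp−y=0.375; I=1.375, D=e−e_prev=-0.625; u=1/4·0.375+1·1.375+5/4·(-0.625)=0.6875; next y=1/2·0.625+1/4·0.6875=0.484375
n=2: y=0.484375, sp=1, e=sp−y=0.515625; I=1.890625, D=e−e_prev=0.140625; u=1/4·0.515625+1·1.890625+5/4·0.140625≈2.195313; next y=1/2·0.484375+1/4·2.195313≈0.791016
n=3: y≈0.791016, sp=1, e=sp−y≈0.208984; I≈2.099609, D=e−e_prev≈-0.306641; u=1/4·0.208984+1·2.099609+5/4·(-0.306641)≈1.768555; next y=1/2·0.791016+1/4·1.768555≈0.837646
n=4: y≈0.837646, sp=1, e=sp−y≈0.162354; I≈2.261963, D=e−e_prev≈-0.046631; u=1/4·0.162354+1·2.261963+5/4·(-0.046631)≈2.244263; next y=1/2·0.837646+1/4·2.244263≈0.979889
n=5: y≈0.979889, sp=1, e=sp−y≈0.020111; I≈2.282074, D=e−e_prev≈-0.142242; u=1/4·0.020111+1·2.282074+5/4·(-0.142242)≈2.109299; next y=1/2·0.979889+1/4·2.109299≈1.017269
n=6: y≈1.017269, sp=1, e=sp−y≈-0.017269; I≈2.264805, D=e−e_prev≈-0.037380; u=1/4·(-0.017269)+1·2.264805+5/4·(-0.037380)≈2.213762; next y=1/2·1.017269+1/4·2.213762≈1.062075
n=7: y≈1.062075, sp=1, e=sp−y≈-0.062075; I≈2.202730, D=e−e_prev≈-0.044806; u=1/4·(-0.062075)+1·2.202730+5/4·(-0.044806)≈2.131203; next y=1/2·1.062075+1/4·2.131203≈1.063838
n=8: y≈1.063838, sp=1, e=sp−y≈-0.063838; I≈2.138891, D=e−e_prev≈-0.001763; u=1/4·(-0.063838)+1·2.138891+5/4·(-0.001763)≈2.120728; next y=1/2·1.063838+1/4·2.120728≈1.062101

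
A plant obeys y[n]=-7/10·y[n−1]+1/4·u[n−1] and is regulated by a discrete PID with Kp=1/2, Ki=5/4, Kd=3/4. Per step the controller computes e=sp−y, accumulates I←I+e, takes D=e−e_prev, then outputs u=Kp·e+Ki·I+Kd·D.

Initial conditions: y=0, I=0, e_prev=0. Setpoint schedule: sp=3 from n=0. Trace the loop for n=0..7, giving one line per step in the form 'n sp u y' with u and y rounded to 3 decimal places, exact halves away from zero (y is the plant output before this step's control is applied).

(exact arithmetic carried between steps; '≈' marks a value shown rounded to 6 d.p. or computed from one; I and e_prev carry over from the previous line; the table rounds u and y to 3 d.p., halves away from zero)
n=0: y=0, sp=3, e=sp−y=3; I=3, D=e−e_prev=3; u=1/2·3+5/4·3+3/4·3=7.5; next y=-7/10·0+1/4·7.5=1.875
n=1: y=1.875, sp=3, e=sp−y=1.125; I=4.125, D=e−e_prev=-1.875; u=1/2·1.125+5/4·4.125+3/4·(-1.875)=4.3125; next y=-7/10·1.875+1/4·4.3125=-0.234375
n=2: y=-0.234375, sp=3, e=sp−y=3.234375; I=7.359375, D=e−e_prev=2.109375; u=1/2·3.234375+5/4·7.359375+3/4·2.109375≈12.398438; next y=-7/10·(-0.234375)+1/4·12.398438≈3.263672
n=3: y≈3.263672, sp=3, e=sp−y≈-0.263672; I≈7.095703, D=e−e_prev≈-3.498047; u=1/2·(-0.263672)+5/4·7.095703+3/4·(-3.498047)≈6.114258; next y=-7/10·3.263672+1/4·6.114258≈-0.756006
n=4: y≈-0.756006, sp=3, e=sp−y≈3.756006; I≈10.851709, D=e−e_prev≈4.019678; u=1/2·3.756006+5/4·10.851709+3/4·4.019678≈18.457397; next y=-7/10·(-0.756006)+1/4·18.457397≈5.143553
n=5: y≈5.143553, sp=3, e=sp−y≈-2.143553; I≈8.708156, D=e−e_prev≈-5.899559; u=1/2·(-2.143553)+5/4·8.708156+3/4·(-5.899559)≈5.388748; next y=-7/10·5.143553+1/4·5.388748≈-2.253300
n=6: y≈-2.253300, sp=3, e=sp−y≈5.253300; I≈13.961456, D=e−e_prev≈7.396854; u=1/2·5.253300+5/4·13.961456+3/4·7.396854≈25.626110; next y=-7/10·(-2.253300)+1/4·25.626110≈7.983838
n=7: y≈7.983838, sp=3, e=sp−y≈-4.983838; I≈8.977618, D=e−e_prev≈-10.237138; u=1/2·(-4.983838)+5/4·8.977618+3/4·(-10.237138)≈1.052250; next y=-7/10·7.983838+1/4·1.052250≈-5.325624

0 3 7.500 0.000
1 3 4.313 1.875
2 3 12.398 -0.234
3 3 6.114 3.264
4 3 18.457 -0.756
5 3 5.389 5.144
6 3 25.626 -2.253
7 3 1.052 7.984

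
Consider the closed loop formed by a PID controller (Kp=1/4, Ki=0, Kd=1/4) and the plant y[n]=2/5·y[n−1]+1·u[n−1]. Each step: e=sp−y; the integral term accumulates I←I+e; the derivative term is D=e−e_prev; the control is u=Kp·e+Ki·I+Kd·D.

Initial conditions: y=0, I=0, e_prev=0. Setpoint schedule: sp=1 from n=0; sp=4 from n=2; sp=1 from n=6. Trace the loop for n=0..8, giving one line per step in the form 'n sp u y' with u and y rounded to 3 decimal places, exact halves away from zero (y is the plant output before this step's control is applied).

0 1 0.500 0.000
1 1 0.000 0.500
2 4 1.775 0.200
3 4 0.123 1.855
4 4 1.032 0.865
5 4 0.527 1.377
6 1 -0.695 1.078
7 1 0.651 -0.264
8 1 -0.089 0.546

(exact arithmetic carried between steps; '≈' marks a value shown rounded to 6 d.p. or computed from one; I and e_prev carry over from the previous line; the table rounds u and y to 3 d.p., halves away from zero)
n=0: y=0, sp=1, e=sp−y=1; I=1, D=e−e_prev=1; u=1/4·1+0·1+1/4·1=0.5; next y=2/5·0+1·0.5=0.5
n=1: y=0.5, sp=1, e=sp−y=0.5; I=1.5, D=e−e_prev=-0.5; u=1/4·0.5+0·1.5+1/4·(-0.5)=0; next y=2/5·0.5+1·0=0.2
n=2: y=0.2, sp=4, e=sp−y=3.8; I=5.3, D=e−e_prev=3.3; u=1/4·3.8+0·5.3+1/4·3.3=1.775; next y=2/5·0.2+1·1.775=1.855
n=3: y=1.855, sp=4, e=sp−y=2.145; I=7.445, D=e−e_prev=-1.655; u=1/4·2.145+0·7.445+1/4·(-1.655)=0.1225; next y=2/5·1.855+1·0.1225=0.8645
n=4: y=0.8645, sp=4, e=sp−y=3.1355; I=10.5805, D=e−e_prev=0.9905; u=1/4·3.1355+0·10.5805+1/4·0.9905=1.0315; next y=2/5·0.8645+1·1.0315=1.3773
n=5: y=1.3773, sp=4, e=sp−y=2.6227; I=13.2032, D=e−e_prev=-0.5128; u=1/4·2.6227+0·13.2032+1/4·(-0.5128)=0.527475; next y=2/5·1.3773+1·0.527475=1.078395
n=6: y=1.078395, sp=1, e=sp−y=-0.078395; I=13.124805, D=e−e_prev=-2.701095; u=1/4·(-0.078395)+0·13.124805+1/4·(-2.701095)≈-0.694873; next y=2/5·1.078395+1·(-0.694873)≈-0.263515
n=7: y≈-0.263515, sp=1, e=sp−y≈1.263515; I≈14.388320, D=e−e_prev≈1.341910; u=1/4·1.263515+0·14.388320+1/4·1.341910≈0.651356; next y=2/5·(-0.263515)+1·0.651356≈0.545950
n=8: y≈0.545950, sp=1, e=sp−y≈0.454050; I≈14.842369, D=e−e_prev≈-0.809465; u=1/4·0.454050+0·14.842369+1/4·(-0.809465)≈-0.088854; next y=2/5·0.545950+1·(-0.088854)≈0.129526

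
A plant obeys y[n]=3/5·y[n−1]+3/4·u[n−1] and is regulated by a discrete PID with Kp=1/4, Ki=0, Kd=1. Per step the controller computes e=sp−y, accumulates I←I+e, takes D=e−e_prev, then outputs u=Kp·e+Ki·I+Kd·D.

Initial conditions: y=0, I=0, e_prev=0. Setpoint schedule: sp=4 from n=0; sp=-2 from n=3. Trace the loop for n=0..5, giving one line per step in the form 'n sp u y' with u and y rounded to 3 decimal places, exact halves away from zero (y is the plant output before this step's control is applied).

0 4 5.000 0.000
1 4 -3.688 3.750
2 4 5.395 -0.516
3 -2 -11.686 3.737
4 -2 11.390 -6.523
5 -2 -12.809 4.629

(exact arithmetic carried between steps; '≈' marks a value shown rounded to 6 d.p. or computed from one; I and e_prev carry over from the previous line; the table rounds u and y to 3 d.p., halves away from zero)
n=0: y=0, sp=4, e=sp−y=4; I=4, D=e−e_prev=4; u=1/4·4+0·4+1·4=5; next y=3/5·0+3/4·5=3.75
n=1: y=3.75, sp=4, e=sp−y=0.25; I=4.25, D=e−e_prev=-3.75; u=1/4·0.25+0·4.25+1·(-3.75)=-3.6875; next y=3/5·3.75+3/4·(-3.6875)=-0.515625
n=2: y=-0.515625, sp=4, e=sp−y=4.515625; I=8.765625, D=e−e_prev=4.265625; u=1/4·4.515625+0·8.765625+1·4.265625≈5.394531; next y=3/5·(-0.515625)+3/4·5.394531≈3.736523
n=3: y≈3.736523, sp=-2, e=sp−y≈-5.736523; I≈3.029102, D=e−e_prev≈-10.252148; u=1/4·(-5.736523)+0·3.029102+1·(-10.252148)≈-11.686279; next y=3/5·3.736523+3/4·(-11.686279)≈-6.522795
n=4: y≈-6.522795, sp=-2, e=sp−y≈4.522795; I≈7.551897, D=e−e_prev≈10.259319; u=1/4·4.522795+0·7.551897+1·10.259319≈11.390018; next y=3/5·(-6.522795)+3/4·11.390018≈4.628836
n=5: y≈4.628836, sp=-2, e=sp−y≈-6.628836; I≈0.923061, D=e−e_prev≈-11.151631; u=1/4·(-6.628836)+0·0.923061+1·(-11.151631)≈-12.808840; next y=3/5·4.628836+3/4·(-12.808840)≈-6.829329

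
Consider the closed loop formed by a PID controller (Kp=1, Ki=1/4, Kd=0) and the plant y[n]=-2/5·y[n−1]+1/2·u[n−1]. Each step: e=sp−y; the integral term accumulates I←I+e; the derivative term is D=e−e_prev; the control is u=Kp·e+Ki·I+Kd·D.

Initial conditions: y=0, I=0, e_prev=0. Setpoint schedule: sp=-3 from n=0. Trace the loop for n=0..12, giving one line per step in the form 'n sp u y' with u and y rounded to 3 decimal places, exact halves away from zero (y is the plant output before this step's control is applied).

(exact arithmetic carried between steps; '≈' marks a value shown rounded to 6 d.p. or computed from one; I and e_prev carry over from the previous line; the table rounds u and y to 3 d.p., halves away from zero)
n=0: y=0, sp=-3, e=sp−y=-3; I=-3, D=e−e_prev=-3; u=1·(-3)+1/4·(-3)+0·(-3)=-3.75; next y=-2/5·0+1/2·(-3.75)=-1.875
n=1: y=-1.875, sp=-3, e=sp−y=-1.125; I=-4.125, D=e−e_prev=1.875; u=1·(-1.125)+1/4·(-4.125)+0·1.875=-2.15625; next y=-2/5·(-1.875)+1/2·(-2.15625)=-0.328125
n=2: y=-0.328125, sp=-3, e=sp−y=-2.671875; I=-6.796875, D=e−e_prev=-1.546875; u=1·(-2.671875)+1/4·(-6.796875)+0·(-1.546875)≈-4.371094; next y=-2/5·(-0.328125)+1/2·(-4.371094)≈-2.054297
n=3: y≈-2.054297, sp=-3, e=sp−y≈-0.945703; I≈-7.742578, D=e−e_prev≈1.726172; u=1·(-0.945703)+1/4·(-7.742578)+0·1.726172≈-2.881348; next y=-2/5·(-2.054297)+1/2·(-2.881348)≈-0.618955
n=4: y≈-0.618955, sp=-3, e=sp−y≈-2.381045; I≈-10.123623, D=e−e_prev≈-1.435342; u=1·(-2.381045)+1/4·(-10.123623)+0·(-1.435342)≈-4.911951; next y=-2/5·(-0.618955)+1/2·(-4.911951)≈-2.208393
n=5: y≈-2.208393, sp=-3, e=sp−y≈-0.791607; I≈-10.915230, D=e−e_prev≈1.589438; u=1·(-0.791607)+1/4·(-10.915230)+0·1.589438≈-3.520414; next y=-2/5·(-2.208393)+1/2·(-3.520414)≈-0.876850
n=6: y≈-0.876850, sp=-3, e=sp−y≈-2.123150; I≈-13.038380, D=e−e_prev≈-1.331544; u=1·(-2.123150)+1/4·(-13.038380)+0·(-1.331544)≈-5.382745; next y=-2/5·(-0.876850)+1/2·(-5.382745)≈-2.340633
n=7: y≈-2.340633, sp=-3, e=sp−y≈-0.659367; I≈-13.697747, D=e−e_prev≈1.463783; u=1·(-0.659367)+1/4·(-13.697747)+0·1.463783≈-4.083804; next y=-2/5·(-2.340633)+1/2·(-4.083804)≈-1.105649
n=8: y≈-1.105649, sp=-3, e=sp−y≈-1.894351; I≈-15.592098, D=e−e_prev≈-1.234984; u=1·(-1.894351)+1/4·(-15.592098)+0·(-1.234984)≈-5.792376; next y=-2/5·(-1.105649)+1/2·(-5.792376)≈-2.453928
n=9: y≈-2.453928, sp=-3, e=sp−y≈-0.546072; I≈-16.138170, D=e−e_prev≈1.348279; u=1·(-0.546072)+1/4·(-16.138170)+0·1.348279≈-4.580614; next y=-2/5·(-2.453928)+1/2·(-4.580614)≈-1.308736
n=10: y≈-1.308736, sp=-3, e=sp−y≈-1.691264; I≈-17.829434, D=e−e_prev≈-1.145192; u=1·(-1.691264)+1/4·(-17.829434)+0·(-1.145192)≈-6.148623; next y=-2/5·(-1.308736)+1/2·(-6.148623)≈-2.550817
n=11: y≈-2.550817, sp=-3, e=sp−y≈-0.449183; I≈-18.278617, D=e−e_prev≈1.242081; u=1·(-0.449183)+1/4·(-18.278617)+0·1.242081≈-5.018837; next y=-2/5·(-2.550817)+1/2·(-5.018837)≈-1.489092
n=12: y≈-1.489092, sp=-3, e=sp−y≈-1.510908; I≈-19.789525, D=e−e_prev≈-1.061725; u=1·(-1.510908)+1/4·(-19.789525)+0·(-1.061725)≈-6.458290; next y=-2/5·(-1.489092)+1/2·(-6.458290)≈-2.633508

0 -3 -3.750 0.000
1 -3 -2.156 -1.875
2 -3 -4.371 -0.328
3 -3 -2.881 -2.054
4 -3 -4.912 -0.619
5 -3 -3.520 -2.208
6 -3 -5.383 -0.877
7 -3 -4.084 -2.341
8 -3 -5.792 -1.106
9 -3 -4.581 -2.454
10 -3 -6.149 -1.309
11 -3 -5.019 -2.551
12 -3 -6.458 -1.489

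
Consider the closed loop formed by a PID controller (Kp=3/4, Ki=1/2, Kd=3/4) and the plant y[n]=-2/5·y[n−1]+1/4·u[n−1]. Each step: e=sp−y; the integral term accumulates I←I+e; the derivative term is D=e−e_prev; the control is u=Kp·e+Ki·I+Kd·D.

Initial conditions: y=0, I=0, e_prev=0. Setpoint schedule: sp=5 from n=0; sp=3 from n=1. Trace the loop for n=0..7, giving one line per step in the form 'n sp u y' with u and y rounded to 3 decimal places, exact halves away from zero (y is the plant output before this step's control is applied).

(exact arithmetic carried between steps; '≈' marks a value shown rounded to 6 d.p. or computed from one; I and e_prev carry over from the previous line; the table rounds u and y to 3 d.p., halves away from zero)
n=0: y=0, sp=5, e=sp−y=5; I=5, D=e−e_prev=5; u=3/4·5+1/2·5+3/4·5=10; next y=-2/5·0+1/4·10=2.5
n=1: y=2.5, sp=3, e=sp−y=0.5; I=5.5, D=e−e_prev=-4.5; u=3/4·0.5+1/2·5.5+3/4·(-4.5)=-0.25; next y=-2/5·2.5+1/4·(-0.25)=-1.0625
n=2: y=-1.0625, sp=3, e=sp−y=4.0625; I=9.5625, D=e−e_prev=3.5625; u=3/4·4.0625+1/2·9.5625+3/4·3.5625=10.5; next y=-2/5·(-1.0625)+1/4·10.5=3.05
n=3: y=3.05, sp=3, e=sp−y=-0.05; I=9.5125, D=e−e_prev=-4.1125; u=3/4·(-0.05)+1/2·9.5125+3/4·(-4.1125)=1.634375; next y=-2/5·3.05+1/4·1.634375≈-0.811406
n=4: y≈-0.811406, sp=3, e=sp−y≈3.811406; I≈13.323906, D=e−e_prev≈3.861406; u=3/4·3.811406+1/2·13.323906+3/4·3.861406≈12.416563; next y=-2/5·(-0.811406)+1/4·12.416563≈3.428703
n=5: y≈3.428703, sp=3, e=sp−y≈-0.428703; I≈12.895203, D=e−e_prev≈-4.240109; u=3/4·(-0.428703)+1/2·12.895203+3/4·(-4.240109)≈2.945992; next y=-2/5·3.428703+1/4·2.945992≈-0.634983
n=6: y≈-0.634983, sp=3, e=sp−y≈3.634983; I≈16.530186, D=e−e_prev≈4.063686; u=3/4·3.634983+1/2·16.530186+3/4·4.063686≈14.039095; next y=-2/5·(-0.634983)+1/4·14.039095≈3.763767
n=7: y≈3.763767, sp=3, e=sp−y≈-0.763767; I≈15.766419, D=e−e_prev≈-4.398750; u=3/4·(-0.763767)+1/2·15.766419+3/4·(-4.398750)≈4.011322; next y=-2/5·3.763767+1/4·4.011322≈-0.502676

0 5 10.000 0.000
1 3 -0.250 2.500
2 3 10.500 -1.063
3 3 1.634 3.050
4 3 12.417 -0.811
5 3 2.946 3.429
6 3 14.039 -0.635
7 3 4.011 3.764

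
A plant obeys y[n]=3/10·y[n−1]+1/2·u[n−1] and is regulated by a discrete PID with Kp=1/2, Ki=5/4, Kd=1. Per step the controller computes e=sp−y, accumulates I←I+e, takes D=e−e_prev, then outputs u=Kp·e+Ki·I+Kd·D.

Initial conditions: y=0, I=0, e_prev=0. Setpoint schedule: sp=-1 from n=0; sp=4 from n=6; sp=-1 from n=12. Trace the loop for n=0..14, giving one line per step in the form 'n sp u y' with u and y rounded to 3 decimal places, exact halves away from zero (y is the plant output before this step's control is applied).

(exact arithmetic carried between steps; '≈' marks a value shown rounded to 6 d.p. or computed from one; I and e_prev carry over from the previous line; the table rounds u and y to 3 d.p., halves away from zero)
n=0: y=0, sp=-1, e=sp−y=-1; I=-1, D=e−e_prev=-1; u=1/2·(-1)+5/4·(-1)+1·(-1)=-2.75; next y=3/10·0+1/2·(-2.75)=-1.375
n=1: y=-1.375, sp=-1, e=sp−y=0.375; I=-0.625, D=e−e_prev=1.375; u=1/2·0.375+5/4·(-0.625)+1·1.375=0.78125; next y=3/10·(-1.375)+1/2·0.78125=-0.021875
n=2: y=-0.021875, sp=-1, e=sp−y=-0.978125; I=-1.603125, D=e−e_prev=-1.353125; u=1/2·(-0.978125)+5/4·(-1.603125)+1·(-1.353125)≈-3.846094; next y=3/10·(-0.021875)+1/2·(-3.846094)≈-1.929609
n=3: y≈-1.929609, sp=-1, e=sp−y≈0.929609; I≈-0.673516, D=e−e_prev≈1.907734; u=1/2·0.929609+5/4·(-0.673516)+1·1.907734≈1.530645; next y=3/10·(-1.929609)+1/2·1.530645≈0.186439
n=4: y≈0.186439, sp=-1, e=sp−y≈-1.186439; I≈-1.859955, D=e−e_prev≈-2.116049; u=1/2·(-1.186439)+5/4·(-1.859955)+1·(-2.116049)≈-5.034212; next y=3/10·0.186439+1/2·(-5.034212)≈-2.461174
n=5: y≈-2.461174, sp=-1, e=sp−y≈1.461174; I≈-0.398781, D=e−e_prev≈2.647614; u=1/2·1.461174+5/4·(-0.398781)+1·2.647614≈2.879725; next y=3/10·(-2.461174)+1/2·2.879725≈0.701510
n=6: y≈0.701510, sp=4, e=sp−y≈3.298490; I≈2.899709, D=e−e_prev≈1.837315; u=1/2·3.298490+5/4·2.899709+1·1.837315≈7.111197; next y=3/10·0.701510+1/2·7.111197≈3.766051
n=7: y≈3.766051, sp=4, e=sp−y≈0.233949; I≈3.133658, D=e−e_prev≈-3.064541; u=1/2·0.233949+5/4·3.133658+1·(-3.064541)≈0.969505; next y=3/10·3.766051+1/2·0.969505≈1.614568
n=8: y≈1.614568, sp=4, e=sp−y≈2.385432; I≈5.519090, D=e−e_prev≈2.151483; u=1/2·2.385432+5/4·5.519090+1·2.151483≈10.243061; next y=3/10·1.614568+1/2·10.243061≈5.605901
n=9: y≈5.605901, sp=4, e=sp−y≈-1.605901; I≈3.913189, D=e−e_prev≈-3.991333; u=1/2·(-1.605901)+5/4·3.913189+1·(-3.991333)≈0.097202; next y=3/10·5.605901+1/2·0.097202≈1.730371
n=10: y≈1.730371, sp=4, e=sp−y≈2.269629; I≈6.182817, D=e−e_prev≈3.875530; u=1/2·2.269629+5/4·6.182817+1·3.875530≈12.738865; next y=3/10·1.730371+1/2·12.738865≈6.888544
n=11: y≈6.888544, sp=4, e=sp−y≈-2.888544; I≈3.294273, D=e−e_prev≈-5.158173; u=1/2·(-2.888544)+5/4·3.294273+1·(-5.158173)≈-2.484603; next y=3/10·6.888544+1/2·(-2.484603)≈0.824261
n=12: y≈0.824261, sp=-1, e=sp−y≈-1.824261; I≈1.470012, D=e−e_prev≈1.064283; u=1/2·(-1.824261)+5/4·1.470012+1·1.064283≈1.989666; next y=3/10·0.824261+1/2·1.989666≈1.242112
n=13: y≈1.242112, sp=-1, e=sp−y≈-2.242112; I≈-0.772100, D=e−e_prev≈-0.417850; u=1/2·(-2.242112)+5/4·(-0.772100)+1·(-0.417850)≈-2.504031; next y=3/10·1.242112+1/2·(-2.504031)≈-0.879382
n=14: y≈-0.879382, sp=-1, e=sp−y≈-0.120618; I≈-0.892718, D=e−e_prev≈2.121494; u=1/2·(-0.120618)+5/4·(-0.892718)+1·2.121494≈0.945287; next y=3/10·(-0.879382)+1/2·0.945287≈0.208829

0 -1 -2.750 0.000
1 -1 0.781 -1.375
2 -1 -3.846 -0.022
3 -1 1.531 -1.930
4 -1 -5.034 0.186
5 -1 2.880 -2.461
6 4 7.111 0.702
7 4 0.970 3.766
8 4 10.243 1.615
9 4 0.097 5.606
10 4 12.739 1.730
11 4 -2.485 6.889
12 -1 1.990 0.824
13 -1 -2.504 1.242
14 -1 0.945 -0.879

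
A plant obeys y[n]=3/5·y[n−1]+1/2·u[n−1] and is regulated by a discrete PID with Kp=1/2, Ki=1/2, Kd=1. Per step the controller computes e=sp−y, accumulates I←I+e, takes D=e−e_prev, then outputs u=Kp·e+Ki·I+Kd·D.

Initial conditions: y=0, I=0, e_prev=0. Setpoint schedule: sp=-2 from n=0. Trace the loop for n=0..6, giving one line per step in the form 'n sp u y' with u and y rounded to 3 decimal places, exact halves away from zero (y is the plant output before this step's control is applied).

0 -2 -4.000 0.000
1 -2 1.000 -2.000
2 -2 -3.600 -0.700
3 -2 0.090 -2.220
4 -2 -3.186 -1.287
5 -2 -0.453 -2.365
6 -2 -2.788 -1.646

(exact arithmetic carried between steps; '≈' marks a value shown rounded to 6 d.p. or computed from one; I and e_prev carry over from the previous line; the table rounds u and y to 3 d.p., halves away from zero)
n=0: y=0, sp=-2, e=sp−y=-2; I=-2, D=e−e_prev=-2; u=1/2·(-2)+1/2·(-2)+1·(-2)=-4; next y=3/5·0+1/2·(-4)=-2
n=1: y=-2, sp=-2, e=sp−y=0; I=-2, D=e−e_prev=2; u=1/2·0+1/2·(-2)+1·2=1; next y=3/5·(-2)+1/2·1=-0.7
n=2: y=-0.7, sp=-2, e=sp−y=-1.3; I=-3.3, D=e−e_prev=-1.3; u=1/2·(-1.3)+1/2·(-3.3)+1·(-1.3)=-3.6; next y=3/5·(-0.7)+1/2·(-3.6)=-2.22
n=3: y=-2.22, sp=-2, e=sp−y=0.22; I=-3.08, D=e−e_prev=1.52; u=1/2·0.22+1/2·(-3.08)+1·1.52=0.09; next y=3/5·(-2.22)+1/2·0.09=-1.287
n=4: y=-1.287, sp=-2, e=sp−y=-0.713; I=-3.793, D=e−e_prev=-0.933; u=1/2·(-0.713)+1/2·(-3.793)+1·(-0.933)=-3.186; next y=3/5·(-1.287)+1/2·(-3.186)=-2.3652
n=5: y=-2.3652, sp=-2, e=sp−y=0.3652; I=-3.4278, D=e−e_prev=1.0782; u=1/2·0.3652+1/2·(-3.4278)+1·1.0782=-0.4531; next y=3/5·(-2.3652)+1/2·(-0.4531)=-1.64567
n=6: y=-1.64567, sp=-2, e=sp−y=-0.35433; I=-3.78213, D=e−e_prev=-0.71953; u=1/2·(-0.35433)+1/2·(-3.78213)+1·(-0.71953)=-2.78776; next y=3/5·(-1.64567)+1/2·(-2.78776)=-2.381282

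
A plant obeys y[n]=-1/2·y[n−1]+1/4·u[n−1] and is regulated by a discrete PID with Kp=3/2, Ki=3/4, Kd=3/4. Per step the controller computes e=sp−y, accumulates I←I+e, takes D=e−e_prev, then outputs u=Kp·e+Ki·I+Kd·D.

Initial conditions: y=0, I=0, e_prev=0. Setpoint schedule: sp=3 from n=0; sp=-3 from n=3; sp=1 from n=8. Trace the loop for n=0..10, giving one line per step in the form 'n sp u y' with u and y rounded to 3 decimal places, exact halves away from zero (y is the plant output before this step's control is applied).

0 3 9.000 0.000
1 3 2.250 2.250
2 3 12.938 -0.563
3 -3 -16.734 3.516
4 -3 14.309 -5.941
5 -3 -28.046 6.548
6 -3 24.660 -10.285
7 -3 -47.280 11.308
8 1 56.529 -17.474
9 1 -75.231 22.869
10 1 97.959 -30.242

(exact arithmetic carried between steps; '≈' marks a value shown rounded to 6 d.p. or computed from one; I and e_prev carry over from the previous line; the table rounds u and y to 3 d.p., halves away from zero)
n=0: y=0, sp=3, e=sp−y=3; I=3, D=e−e_prev=3; u=3/2·3+3/4·3+3/4·3=9; next y=-1/2·0+1/4·9=2.25
n=1: y=2.25, sp=3, e=sp−y=0.75; I=3.75, D=e−e_prev=-2.25; u=3/2·0.75+3/4·3.75+3/4·(-2.25)=2.25; next y=-1/2·2.25+1/4·2.25=-0.5625
n=2: y=-0.5625, sp=3, e=sp−y=3.5625; I=7.3125, D=e−e_prev=2.8125; u=3/2·3.5625+3/4·7.3125+3/4·2.8125=12.9375; next y=-1/2·(-0.5625)+1/4·12.9375=3.515625
n=3: y=3.515625, sp=-3, e=sp−y=-6.515625; I=0.796875, D=e−e_prev=-10.078125; u=3/2·(-6.515625)+3/4·0.796875+3/4·(-10.078125)=-16.734375; next y=-1/2·3.515625+1/4·(-16.734375)≈-5.941406
n=4: y≈-5.941406, sp=-3, e=sp−y≈2.941406; I≈3.738281, D=e−e_prev≈9.457031; u=3/2·2.941406+3/4·3.738281+3/4·9.457031≈14.308594; next y=-1/2·(-5.941406)+1/4·14.308594≈6.547852
n=5: y≈6.547852, sp=-3, e=sp−y≈-9.547852; I≈-5.809570, D=e−e_prev≈-12.489258; u=3/2·(-9.547852)+3/4·(-5.809570)+3/4·(-12.489258)≈-28.045898; next y=-1/2·6.547852+1/4·(-28.045898)≈-10.285400
n=6: y≈-10.285400, sp=-3, e=sp−y≈7.285400; I≈1.475830, D=e−e_prev≈16.833252; u=3/2·7.285400+3/4·1.475830+3/4·16.833252≈24.659912; next y=-1/2·(-10.285400)+1/4·24.659912≈11.307678
n=7: y≈11.307678, sp=-3, e=sp−y≈-14.307678; I≈-12.831848, D=e−e_prev≈-21.593079; u=3/2·(-14.307678)+3/4·(-12.831848)+3/4·(-21.593079)≈-47.280212; next y=-1/2·11.307678+1/4·(-47.280212)≈-17.473892
n=8: y≈-17.473892, sp=1, e=sp−y≈18.473892; I≈5.642044, D=e−e_prev≈32.781570; u=3/2·18.473892+3/4·5.642044+3/4·32.781570≈56.528549; next y=-1/2·(-17.473892)+1/4·56.528549≈22.869083
n=9: y≈22.869083, sp=1, e=sp−y≈-21.869083; I≈-16.227039, D=e−e_prev≈-40.342976; u=3/2·(-21.869083)+3/4·(-16.227039)+3/4·(-40.342976)≈-75.231136; next y=-1/2·22.869083+1/4·(-75.231136)≈-30.242326
n=10: y≈-30.242326, sp=1, e=sp−y≈31.242326; I≈15.015286, D=e−e_prev≈53.111409; u=3/2·31.242326+3/4·15.015286+3/4·53.111409≈97.958510; next y=-1/2·(-30.242326)+1/4·97.958510≈39.610790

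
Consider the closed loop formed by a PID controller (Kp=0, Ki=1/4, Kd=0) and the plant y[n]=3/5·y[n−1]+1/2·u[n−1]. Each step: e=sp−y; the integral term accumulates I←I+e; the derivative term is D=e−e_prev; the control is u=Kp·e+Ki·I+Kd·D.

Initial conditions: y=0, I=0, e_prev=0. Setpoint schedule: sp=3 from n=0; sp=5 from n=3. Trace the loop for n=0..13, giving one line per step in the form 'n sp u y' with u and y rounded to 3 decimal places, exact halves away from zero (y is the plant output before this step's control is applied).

0 3 0.750 0.000
1 3 1.406 0.375
2 3 1.924 0.928
3 5 2.794 1.519
4 5 3.467 2.309
5 5 3.938 3.119
6 5 4.228 3.840
7 5 4.373 4.418
8 5 4.414 4.837
9 5 4.386 5.109
10 5 4.322 5.259
11 5 4.243 5.316
12 5 4.165 5.311
13 5 4.098 5.269

(exact arithmetic carried between steps; '≈' marks a value shown rounded to 6 d.p. or computed from one; I and e_prev carry over from the previous line; the table rounds u and y to 3 d.p., halves away from zero)
n=0: y=0, sp=3, e=sp−y=3; I=3, D=e−e_prev=3; u=0·3+1/4·3+0·3=0.75; next y=3/5·0+1/2·0.75=0.375
n=1: y=0.375, sp=3, e=sp−y=2.625; I=5.625, D=e−e_prev=-0.375; u=0·2.625+1/4·5.625+0·(-0.375)=1.40625; next y=3/5·0.375+1/2·1.40625=0.928125
n=2: y=0.928125, sp=3, e=sp−y=2.071875; I=7.696875, D=e−e_prev=-0.553125; u=0·2.071875+1/4·7.696875+0·(-0.553125)≈1.924219; next y=3/5·0.928125+1/2·1.924219≈1.518984
n=3: y≈1.518984, sp=5, e=sp−y≈3.481016; I≈11.177891, D=e−e_prev≈1.409141; u=0·3.481016+1/4·11.177891+0·1.409141≈2.794473; next y=3/5·1.518984+1/2·2.794473≈2.308627
n=4: y≈2.308627, sp=5, e=sp−y≈2.691373; I≈13.869264, D=e−e_prev≈-0.789643; u=0·2.691373+1/4·13.869264+0·(-0.789643)≈3.467316; next y=3/5·2.308627+1/2·3.467316≈3.118834
n=5: y≈3.118834, sp=5, e=sp−y≈1.881166; I≈15.750430, D=e−e_prev≈-0.810207; u=0·1.881166+1/4·15.750430+0·(-0.810207)≈3.937607; next y=3/5·3.118834+1/2·3.937607≈3.840104
n=6: y≈3.840104, sp=5, e=sp−y≈1.159896; I≈16.910325, D=e−e_prev≈-0.721270; u=0·1.159896+1/4·16.910325+0·(-0.721270)≈4.227581; next y=3/5·3.840104+1/2·4.227581≈4.417853
n=7: y≈4.417853, sp=5, e=sp−y≈0.582147; I≈17.492472, D=e−e_prev≈-0.577749; u=0·0.582147+1/4·17.492472+0·(-0.577749)≈4.373118; next y=3/5·4.417853+1/2·4.373118≈4.837271
n=8: y≈4.837271, sp=5, e=sp−y≈0.162729; I≈17.655201, D=e−e_prev≈-0.419418; u=0·0.162729+1/4·17.655201+0·(-0.419418)≈4.413800; next y=3/5·4.837271+1/2·4.413800≈5.109263
n=9: y≈5.109263, sp=5, e=sp−y≈-0.109263; I≈17.545939, D=e−e_prev≈-0.271992; u=0·(-0.109263)+1/4·17.545939+0·(-0.271992)≈4.386485; next y=3/5·5.109263+1/2·4.386485≈5.258800
n=10: y≈5.258800, sp=5, e=sp−y≈-0.258800; I≈17.287139, D=e−e_prev≈-0.149537; u=0·(-0.258800)+1/4·17.287139+0·(-0.149537)≈4.321785; next y=3/5·5.258800+1/2·4.321785≈5.316172
n=11: y≈5.316172, sp=5, e=sp−y≈-0.316172; I≈16.970966, D=e−e_prev≈-0.057372; u=0·(-0.316172)+1/4·16.970966+0·(-0.057372)≈4.242742; next y=3/5·5.316172+1/2·4.242742≈5.311074
n=12: y≈5.311074, sp=5, e=sp−y≈-0.311074; I≈16.659892, D=e−e_prev≈0.005098; u=0·(-0.311074)+1/4·16.659892+0·0.005098≈4.164973; next y=3/5·5.311074+1/2·4.164973≈5.269131
n=13: y≈5.269131, sp=5, e=sp−y≈-0.269131; I≈16.390761, D=e−e_prev≈0.041943; u=0·(-0.269131)+1/4·16.390761+0·0.041943≈4.097690; next y=3/5·5.269131+1/2·4.097690≈5.210324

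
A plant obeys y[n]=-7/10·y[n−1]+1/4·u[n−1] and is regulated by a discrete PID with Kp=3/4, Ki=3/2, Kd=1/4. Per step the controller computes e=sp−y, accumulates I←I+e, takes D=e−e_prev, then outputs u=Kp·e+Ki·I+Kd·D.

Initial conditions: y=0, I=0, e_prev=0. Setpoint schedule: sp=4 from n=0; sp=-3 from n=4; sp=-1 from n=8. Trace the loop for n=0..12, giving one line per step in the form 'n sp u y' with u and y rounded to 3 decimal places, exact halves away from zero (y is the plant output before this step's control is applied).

0 4 10.000 0.000
1 4 8.750 2.500
2 4 16.781 0.438
3 4 12.980 3.889
4 -3 4.925 0.523
5 -3 -0.307 0.865
6 -3 -2.149 -0.683
7 -3 -7.570 -0.060
8 -1 -2.347 -1.851
9 -1 -8.418 0.709
10 -1 -2.067 -2.601
11 -1 -10.254 1.304
12 -1 -0.785 -3.476

(exact arithmetic carried between steps; '≈' marks a value shown rounded to 6 d.p. or computed from one; I and e_prev carry over from the previous line; the table rounds u and y to 3 d.p., halves away from zero)
n=0: y=0, sp=4, e=sp−y=4; I=4, D=e−e_prev=4; u=3/4·4+3/2·4+1/4·4=10; next y=-7/10·0+1/4·10=2.5
n=1: y=2.5, sp=4, e=sp−y=1.5; I=5.5, D=e−e_prev=-2.5; u=3/4·1.5+3/2·5.5+1/4·(-2.5)=8.75; next y=-7/10·2.5+1/4·8.75=0.4375
n=2: y=0.4375, sp=4, e=sp−y=3.5625; I=9.0625, D=e−e_prev=2.0625; u=3/4·3.5625+3/2·9.0625+1/4·2.0625=16.78125; next y=-7/10·0.4375+1/4·16.78125≈3.889063
n=3: y≈3.889063, sp=4, e=sp−y≈0.110938; I≈9.173438, D=e−e_prev≈-3.451563; u=3/4·0.110938+3/2·9.173438+1/4·(-3.451563)≈12.980469; next y=-7/10·3.889063+1/4·12.980469≈0.522773
n=4: y≈0.522773, sp=-3, e=sp−y≈-3.522773; I≈5.650664, D=e−e_prev≈-3.633711; u=3/4·(-3.522773)+3/2·5.650664+1/4·(-3.633711)≈4.925488; next y=-7/10·0.522773+1/4·4.925488≈0.865431
n=5: y≈0.865431, sp=-3, e=sp−y≈-3.865431; I≈1.785233, D=e−e_prev≈-0.342657; u=3/4·(-3.865431)+3/2·1.785233+1/4·(-0.342657)≈-0.306887; next y=-7/10·0.865431+1/4·(-0.306887)≈-0.682523
n=6: y≈-0.682523, sp=-3, e=sp−y≈-2.317477; I≈-0.532243, D=e−e_prev≈1.547954; u=3/4·(-2.317477)+3/2·(-0.532243)+1/4·1.547954≈-2.149484; next y=-7/10·(-0.682523)+1/4·(-2.149484)≈-0.059605
n=7: y≈-0.059605, sp=-3, e=sp−y≈-2.940395; I≈-3.472639, D=e−e_prev≈-0.622919; u=3/4·(-2.940395)+3/2·(-3.472639)+1/4·(-0.622919)≈-7.569984; next y=-7/10·(-0.059605)+1/4·(-7.569984)≈-1.850773
n=8: y≈-1.850773, sp=-1, e=sp−y≈0.850773; I≈-2.621866, D=e−e_prev≈3.791168; u=3/4·0.850773+3/2·(-2.621866)+1/4·3.791168≈-2.346927; next y=-7/10·(-1.850773)+1/4·(-2.346927)≈0.708809
n=9: y≈0.708809, sp=-1, e=sp−y≈-1.708809; I≈-4.330675, D=e−e_prev≈-2.559582; u=3/4·(-1.708809)+3/2·(-4.330675)+1/4·(-2.559582)≈-8.417515; next y=-7/10·0.708809+1/4·(-8.417515)≈-2.600545
n=10: y≈-2.600545, sp=-1, e=sp−y≈1.600545; I≈-2.730130, D=e−e_prev≈3.309354; u=3/4·1.600545+3/2·(-2.730130)+1/4·3.309354≈-2.067448; next y=-7/10·(-2.600545)+1/4·(-2.067448)≈1.303520
n=11: y≈1.303520, sp=-1, e=sp−y≈-2.303520; I≈-5.033650, D=e−e_prev≈-3.904065; u=3/4·(-2.303520)+3/2·(-5.033650)+1/4·(-3.904065)≈-10.254130; next y=-7/10·1.303520+1/4·(-10.254130)≈-3.475996
n=12: y≈-3.475996, sp=-1, e=sp−y≈2.475996; I≈-2.557653, D=e−e_prev≈4.779516; u=3/4·2.475996+3/2·(-2.557653)+1/4·4.779516≈-0.784604; next y=-7/10·(-3.475996)+1/4·(-0.784604)≈2.237046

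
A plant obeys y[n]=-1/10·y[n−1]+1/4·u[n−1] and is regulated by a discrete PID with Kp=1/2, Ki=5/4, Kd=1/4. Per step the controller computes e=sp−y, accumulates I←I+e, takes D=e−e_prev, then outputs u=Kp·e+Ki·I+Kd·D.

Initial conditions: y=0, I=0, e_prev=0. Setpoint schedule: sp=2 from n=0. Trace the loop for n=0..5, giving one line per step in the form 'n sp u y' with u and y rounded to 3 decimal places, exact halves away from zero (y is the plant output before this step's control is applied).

(exact arithmetic carried between steps; '≈' marks a value shown rounded to 6 d.p. or computed from one; I and e_prev carry over from the previous line; the table rounds u and y to 3 d.p., halves away from zero)
n=0: y=0, sp=2, e=sp−y=2; I=2, D=e−e_prev=2; u=1/2·2+5/4·2+1/4·2=4; next y=-1/10·0+1/4·4=1
n=1: y=1, sp=2, e=sp−y=1; I=3, D=e−e_prev=-1; u=1/2·1+5/4·3+1/4·(-1)=4; next y=-1/10·1+1/4·4=0.9
n=2: y=0.9, sp=2, e=sp−y=1.1; I=4.1, D=e−e_prev=0.1; u=1/2·1.1+5/4·4.1+1/4·0.1=5.7; next y=-1/10·0.9+1/4·5.7=1.335
n=3: y=1.335, sp=2, e=sp−y=0.665; I=4.765, D=e−e_prev=-0.435; u=1/2·0.665+5/4·4.765+1/4·(-0.435)=6.18; next y=-1/10·1.335+1/4·6.18=1.4115
n=4: y=1.4115, sp=2, e=sp−y=0.5885; I=5.3535, D=e−e_prev=-0.0765; u=1/2·0.5885+5/4·5.3535+1/4·(-0.0765)=6.967; next y=-1/10·1.4115+1/4·6.967=1.6006
n=5: y=1.6006, sp=2, e=sp−y=0.3994; I=5.7529, D=e−e_prev=-0.1891; u=1/2·0.3994+5/4·5.7529+1/4·(-0.1891)=7.34355; next y=-1/10·1.6006+1/4·7.34355≈1.675828

0 2 4.000 0.000
1 2 4.000 1.000
2 2 5.700 0.900
3 2 6.180 1.335
4 2 6.967 1.412
5 2 7.344 1.601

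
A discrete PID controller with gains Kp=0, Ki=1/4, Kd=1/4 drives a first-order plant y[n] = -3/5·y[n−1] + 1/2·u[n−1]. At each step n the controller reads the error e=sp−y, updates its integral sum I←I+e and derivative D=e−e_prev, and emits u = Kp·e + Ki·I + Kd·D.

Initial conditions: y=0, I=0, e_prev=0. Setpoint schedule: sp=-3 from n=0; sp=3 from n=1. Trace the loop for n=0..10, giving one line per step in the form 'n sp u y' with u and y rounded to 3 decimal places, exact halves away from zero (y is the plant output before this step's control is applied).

(exact arithmetic carried between steps; '≈' marks a value shown rounded to 6 d.p. or computed from one; I and e_prev carry over from the previous line; the table rounds u and y to 3 d.p., halves away from zero)
n=0: y=0, sp=-3, e=sp−y=-3; I=-3, D=e−e_prev=-3; u=0·(-3)+1/4·(-3)+1/4·(-3)=-1.5; next y=-3/5·0+1/2·(-1.5)=-0.75
n=1: y=-0.75, sp=3, e=sp−y=3.75; I=0.75, D=e−e_prev=6.75; u=0·3.75+1/4·0.75+1/4·6.75=1.875; next y=-3/5·(-0.75)+1/2·1.875=1.3875
n=2: y=1.3875, sp=3, e=sp−y=1.6125; I=2.3625, D=e−e_prev=-2.1375; u=0·1.6125+1/4·2.3625+1/4·(-2.1375)=0.05625; next y=-3/5·1.3875+1/2·0.05625=-0.804375
n=3: y=-0.804375, sp=3, e=sp−y=3.804375; I=6.166875, D=e−e_prev=2.191875; u=0·3.804375+1/4·6.166875+1/4·2.191875≈2.089688; next y=-3/5·(-0.804375)+1/2·2.089688≈1.527469
n=4: y≈1.527469, sp=3, e=sp−y≈1.472531; I≈7.639406, D=e−e_prev≈-2.331844; u=0·1.472531+1/4·7.639406+1/4·(-2.331844)≈1.326891; next y=-3/5·1.527469+1/2·1.326891≈-0.253036
n=5: y≈-0.253036, sp=3, e=sp−y≈3.253036; I≈10.892442, D=e−e_prev≈1.780505; u=0·3.253036+1/4·10.892442+1/4·1.780505≈3.168237; next y=-3/5·(-0.253036)+1/2·3.168237≈1.735940
n=6: y≈1.735940, sp=3, e=sp−y≈1.264060; I≈12.156502, D=e−e_prev≈-1.988976; u=0·1.264060+1/4·12.156502+1/4·(-1.988976)≈2.541882; next y=-3/5·1.735940+1/2·2.541882≈0.229377
n=7: y≈0.229377, sp=3, e=sp−y≈2.770623; I≈14.927125, D=e−e_prev≈1.506563; u=0·2.770623+1/4·14.927125+1/4·1.506563≈4.108422; next y=-3/5·0.229377+1/2·4.108422≈1.916585
n=8: y≈1.916585, sp=3, e=sp−y≈1.083415; I≈16.010540, D=e−e_prev≈-1.687208; u=0·1.083415+1/4·16.010540+1/4·(-1.687208)≈3.580833; next y=-3/5·1.916585+1/2·3.580833≈0.640466
n=9: y≈0.640466, sp=3, e=sp−y≈2.359534; I≈18.370075, D=e−e_prev≈1.276119; u=0·2.359534+1/4·18.370075+1/4·1.276119≈4.911549; next y=-3/5·0.640466+1/2·4.911549≈2.071495
n=10: y≈2.071495, sp=3, e=sp−y≈0.928505; I≈19.298580, D=e−e_prev≈-1.431029; u=0·0.928505+1/4·19.298580+1/4·(-1.431029)≈4.466888; next y=-3/5·2.071495+1/2·4.466888≈0.990547

0 -3 -1.500 0.000
1 3 1.875 -0.750
2 3 0.056 1.388
3 3 2.090 -0.804
4 3 1.327 1.527
5 3 3.168 -0.253
6 3 2.542 1.736
7 3 4.108 0.229
8 3 3.581 1.917
9 3 4.912 0.640
10 3 4.467 2.071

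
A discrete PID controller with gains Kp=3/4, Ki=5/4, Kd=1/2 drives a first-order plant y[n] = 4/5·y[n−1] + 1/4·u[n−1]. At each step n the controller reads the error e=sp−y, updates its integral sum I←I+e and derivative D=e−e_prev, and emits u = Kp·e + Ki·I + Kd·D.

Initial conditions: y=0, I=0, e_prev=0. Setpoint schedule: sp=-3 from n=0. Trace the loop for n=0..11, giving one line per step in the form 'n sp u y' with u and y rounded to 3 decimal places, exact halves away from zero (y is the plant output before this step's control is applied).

0 -3 -7.500 0.000
1 -3 -5.063 -1.875
2 -3 -5.180 -2.766
3 -3 -4.063 -3.507
4 -3 -3.014 -3.822
5 -3 -2.171 -3.811
6 -3 -1.701 -3.592
7 -3 -1.584 -3.298
8 -3 -1.724 -3.035
9 -3 -1.989 -2.859
10 -3 -2.264 -2.784
11 -3 -2.473 -2.793

(exact arithmetic carried between steps; '≈' marks a value shown rounded to 6 d.p. or computed from one; I and e_prev carry over from the previous line; the table rounds u and y to 3 d.p., halves away from zero)
n=0: y=0, sp=-3, e=sp−y=-3; I=-3, D=e−e_prev=-3; u=3/4·(-3)+5/4·(-3)+1/2·(-3)=-7.5; next y=4/5·0+1/4·(-7.5)=-1.875
n=1: y=-1.875, sp=-3, e=sp−y=-1.125; I=-4.125, D=e−e_prev=1.875; u=3/4·(-1.125)+5/4·(-4.125)+1/2·1.875=-5.0625; next y=4/5·(-1.875)+1/4·(-5.0625)=-2.765625
n=2: y=-2.765625, sp=-3, e=sp−y=-0.234375; I=-4.359375, D=e−e_prev=0.890625; u=3/4·(-0.234375)+5/4·(-4.359375)+1/2·0.890625≈-5.179688; next y=4/5·(-2.765625)+1/4·(-5.179688)≈-3.507422
n=3: y≈-3.507422, sp=-3, e=sp−y≈0.507422; I≈-3.851953, D=e−e_prev≈0.741797; u=3/4·0.507422+5/4·(-3.851953)+1/2·0.741797≈-4.063477; next y=4/5·(-3.507422)+1/4·(-4.063477)≈-3.821807
n=4: y≈-3.821807, sp=-3, e=sp−y≈0.821807; I≈-3.030146, D=e−e_prev≈0.314385; u=3/4·0.821807+5/4·(-3.030146)+1/2·0.314385≈-3.014136; next y=4/5·(-3.821807)+1/4·(-3.014136)≈-3.810979
n=5: y≈-3.810979, sp=-3, e=sp−y≈0.810979; I≈-2.219167, D=e−e_prev≈-0.010827; u=3/4·0.810979+5/4·(-2.219167)+1/2·(-0.010827)≈-2.171138; next y=4/5·(-3.810979)+1/4·(-2.171138)≈-3.591568
n=6: y≈-3.591568, sp=-3, e=sp−y≈0.591568; I≈-1.627599, D=e−e_prev≈-0.219411; u=3/4·0.591568+5/4·(-1.627599)+1/2·(-0.219411)≈-1.700529; next y=4/5·(-3.591568)+1/4·(-1.700529)≈-3.298387
n=7: y≈-3.298387, sp=-3, e=sp−y≈0.298387; I≈-1.329213, D=e−e_prev≈-0.293181; u=3/4·0.298387+5/4·(-1.329213)+1/2·(-0.293181)≈-1.584317; next y=4/5·(-3.298387)+1/4·(-1.584317)≈-3.034788
n=8: y≈-3.034788, sp=-3, e=sp−y≈0.034788; I≈-1.294424, D=e−e_prev≈-0.263598; u=3/4·0.034788+5/4·(-1.294424)+1/2·(-0.263598)≈-1.723738; next y=4/5·(-3.034788)+1/4·(-1.723738)≈-2.858765
n=9: y≈-2.858765, sp=-3, e=sp−y≈-0.141235; I≈-1.435659, D=e−e_prev≈-0.176023; u=3/4·(-0.141235)+5/4·(-1.435659)+1/2·(-0.176023)≈-1.988511; next y=4/5·(-2.858765)+1/4·(-1.988511)≈-2.784140
n=10: y≈-2.784140, sp=-3, e=sp−y≈-0.215860; I≈-1.651519, D=e−e_prev≈-0.074625; u=3/4·(-0.215860)+5/4·(-1.651519)+1/2·(-0.074625)≈-2.263606; next y=4/5·(-2.784140)+1/4·(-2.263606)≈-2.793214
n=11: y≈-2.793214, sp=-3, e=sp−y≈-0.206786; I≈-1.858305, D=e−e_prev≈0.009074; u=3/4·(-0.206786)+5/4·(-1.858305)+1/2·0.009074≈-2.473435; next y=4/5·(-2.793214)+1/4·(-2.473435)≈-2.852930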